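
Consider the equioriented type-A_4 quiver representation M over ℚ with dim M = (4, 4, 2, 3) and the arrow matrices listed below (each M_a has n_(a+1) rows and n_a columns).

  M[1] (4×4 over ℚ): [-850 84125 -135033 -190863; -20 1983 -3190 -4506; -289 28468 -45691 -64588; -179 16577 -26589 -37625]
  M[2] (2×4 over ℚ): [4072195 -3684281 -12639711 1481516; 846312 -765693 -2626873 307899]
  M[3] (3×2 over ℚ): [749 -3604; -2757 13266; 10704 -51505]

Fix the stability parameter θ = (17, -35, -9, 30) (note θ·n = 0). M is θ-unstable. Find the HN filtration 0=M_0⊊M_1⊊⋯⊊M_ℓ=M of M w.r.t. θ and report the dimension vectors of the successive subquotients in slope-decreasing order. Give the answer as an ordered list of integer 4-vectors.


Via rank(M_{q-1}∘⋯∘M_p): M ≅ I[1,2]^2, I[1,4]^2, I[4,4].
μ_θ-semistable layers: μ^(1)=30; μ^(2)=-9

((0, 0, 0, 3); (4, 4, 2, 0))


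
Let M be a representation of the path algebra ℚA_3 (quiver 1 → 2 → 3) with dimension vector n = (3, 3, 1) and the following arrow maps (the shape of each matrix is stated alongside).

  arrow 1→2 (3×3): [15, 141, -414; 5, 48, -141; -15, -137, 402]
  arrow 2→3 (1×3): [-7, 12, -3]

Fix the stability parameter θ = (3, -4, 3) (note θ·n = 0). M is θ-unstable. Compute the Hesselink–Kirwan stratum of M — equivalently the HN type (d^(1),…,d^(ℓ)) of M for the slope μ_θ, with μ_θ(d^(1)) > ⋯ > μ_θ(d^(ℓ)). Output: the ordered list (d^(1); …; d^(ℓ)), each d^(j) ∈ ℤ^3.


Via rank(M_{q-1}∘⋯∘M_p): M ≅ I[1,1], I[1,2]^2, I[2,3].
μ_θ-semistable layers: μ^(1)=3; μ^(2)=-1/2; μ^(3)=-4

((1, 0, 1); (2, 2, 0); (0, 1, 0))


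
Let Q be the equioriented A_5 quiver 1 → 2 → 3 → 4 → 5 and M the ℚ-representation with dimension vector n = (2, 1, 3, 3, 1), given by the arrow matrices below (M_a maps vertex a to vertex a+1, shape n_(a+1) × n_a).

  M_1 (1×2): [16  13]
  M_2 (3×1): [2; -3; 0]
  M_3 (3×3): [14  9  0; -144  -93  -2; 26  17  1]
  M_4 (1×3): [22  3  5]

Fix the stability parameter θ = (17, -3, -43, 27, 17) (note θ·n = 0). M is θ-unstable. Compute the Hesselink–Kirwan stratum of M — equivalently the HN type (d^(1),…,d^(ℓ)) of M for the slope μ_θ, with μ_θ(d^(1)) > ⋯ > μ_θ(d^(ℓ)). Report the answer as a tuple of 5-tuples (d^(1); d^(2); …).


Barcode: M ≅ I[1,1], I[1,4], I[3,4], I[3,5]. HN layers by μ_θ (5 steps, strictly decreasing):
  μ^(1)=27; μ^(2)=22; μ^(3)=17; μ^(4)=-29/3; μ^(5)=-43

((0, 0, 0, 2, 0); (0, 0, 0, 1, 1); (1, 0, 0, 0, 0); (1, 1, 1, 0, 0); (0, 0, 2, 0, 0))


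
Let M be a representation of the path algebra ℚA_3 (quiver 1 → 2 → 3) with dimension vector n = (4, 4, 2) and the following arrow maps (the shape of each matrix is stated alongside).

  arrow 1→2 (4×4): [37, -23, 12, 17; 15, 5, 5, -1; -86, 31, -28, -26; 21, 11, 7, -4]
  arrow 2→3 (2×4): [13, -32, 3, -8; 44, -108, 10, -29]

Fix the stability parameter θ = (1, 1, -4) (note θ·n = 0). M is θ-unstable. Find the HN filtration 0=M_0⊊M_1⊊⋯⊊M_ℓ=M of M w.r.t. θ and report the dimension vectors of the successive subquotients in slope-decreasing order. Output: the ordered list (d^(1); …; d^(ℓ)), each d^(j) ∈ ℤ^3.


Barcode: M ≅ I[1,2]^2, I[1,3]^2. HN layers by μ_θ (2 steps, strictly decreasing):
  μ^(1)=1; μ^(2)=-2/3

((2, 2, 0); (2, 2, 2))


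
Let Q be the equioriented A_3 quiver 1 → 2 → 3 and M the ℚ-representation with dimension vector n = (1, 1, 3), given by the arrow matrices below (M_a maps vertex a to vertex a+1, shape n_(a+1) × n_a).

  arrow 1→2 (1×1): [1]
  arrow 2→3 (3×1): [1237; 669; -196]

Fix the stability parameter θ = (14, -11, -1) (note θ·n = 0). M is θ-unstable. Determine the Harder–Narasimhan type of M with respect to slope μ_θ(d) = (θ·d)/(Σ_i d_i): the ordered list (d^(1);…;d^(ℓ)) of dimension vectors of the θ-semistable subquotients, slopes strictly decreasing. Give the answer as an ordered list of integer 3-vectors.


Via rank(M_{q-1}∘⋯∘M_p): M ≅ I[1,3], I[3,3]^2.
μ_θ-semistable layers: μ^(1)=2/3; μ^(2)=-1

((1, 1, 1); (0, 0, 2))


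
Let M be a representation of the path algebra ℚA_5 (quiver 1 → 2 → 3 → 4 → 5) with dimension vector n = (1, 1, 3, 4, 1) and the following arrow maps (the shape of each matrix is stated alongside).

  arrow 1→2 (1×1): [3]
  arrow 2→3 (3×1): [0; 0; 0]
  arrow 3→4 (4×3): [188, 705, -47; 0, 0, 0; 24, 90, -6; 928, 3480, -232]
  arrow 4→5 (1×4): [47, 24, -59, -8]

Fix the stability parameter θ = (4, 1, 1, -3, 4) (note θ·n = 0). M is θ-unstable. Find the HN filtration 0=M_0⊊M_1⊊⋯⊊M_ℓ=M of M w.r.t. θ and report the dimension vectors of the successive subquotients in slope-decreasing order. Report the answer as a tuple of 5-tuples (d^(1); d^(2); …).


Barcode: M ≅ I[1,2], I[3,3]^2, I[3,5], I[4,4]^3. HN layers by μ_θ (5 steps, strictly decreasing):
  μ^(1)=4; μ^(2)=5/2; μ^(3)=1; μ^(4)=-1; μ^(5)=-3

((0, 0, 0, 0, 1); (1, 1, 0, 0, 0); (0, 0, 2, 0, 0); (0, 0, 1, 1, 0); (0, 0, 0, 3, 0))


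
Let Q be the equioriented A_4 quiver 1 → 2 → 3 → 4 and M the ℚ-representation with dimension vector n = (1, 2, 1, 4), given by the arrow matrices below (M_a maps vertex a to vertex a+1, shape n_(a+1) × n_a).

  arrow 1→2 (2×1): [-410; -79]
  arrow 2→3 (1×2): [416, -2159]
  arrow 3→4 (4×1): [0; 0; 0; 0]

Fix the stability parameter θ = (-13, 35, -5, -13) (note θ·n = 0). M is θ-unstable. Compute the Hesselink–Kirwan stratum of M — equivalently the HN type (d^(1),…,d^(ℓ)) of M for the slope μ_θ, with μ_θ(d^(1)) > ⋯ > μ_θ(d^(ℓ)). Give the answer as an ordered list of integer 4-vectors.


Via rank(M_{q-1}∘⋯∘M_p): M ≅ I[1,3], I[2,2], I[4,4]^4.
μ_θ-semistable layers: μ^(1)=35; μ^(2)=15; μ^(3)=-13

((0, 1, 0, 0); (0, 1, 1, 0); (1, 0, 0, 4))


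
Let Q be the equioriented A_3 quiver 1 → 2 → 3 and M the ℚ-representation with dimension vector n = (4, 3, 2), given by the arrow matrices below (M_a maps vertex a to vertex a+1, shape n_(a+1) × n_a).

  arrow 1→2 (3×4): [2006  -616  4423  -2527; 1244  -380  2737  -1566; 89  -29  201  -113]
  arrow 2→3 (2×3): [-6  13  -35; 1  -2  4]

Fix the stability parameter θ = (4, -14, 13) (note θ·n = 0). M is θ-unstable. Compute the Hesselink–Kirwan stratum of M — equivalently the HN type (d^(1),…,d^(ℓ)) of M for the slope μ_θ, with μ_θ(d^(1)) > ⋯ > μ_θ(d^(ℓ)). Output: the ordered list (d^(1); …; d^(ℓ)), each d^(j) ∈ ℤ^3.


Via rank(M_{q-1}∘⋯∘M_p): M ≅ I[1,1], I[1,2], I[1,3]^2.
μ_θ-semistable layers: μ^(1)=13; μ^(2)=4; μ^(3)=-5

((0, 0, 2); (1, 0, 0); (3, 3, 0))


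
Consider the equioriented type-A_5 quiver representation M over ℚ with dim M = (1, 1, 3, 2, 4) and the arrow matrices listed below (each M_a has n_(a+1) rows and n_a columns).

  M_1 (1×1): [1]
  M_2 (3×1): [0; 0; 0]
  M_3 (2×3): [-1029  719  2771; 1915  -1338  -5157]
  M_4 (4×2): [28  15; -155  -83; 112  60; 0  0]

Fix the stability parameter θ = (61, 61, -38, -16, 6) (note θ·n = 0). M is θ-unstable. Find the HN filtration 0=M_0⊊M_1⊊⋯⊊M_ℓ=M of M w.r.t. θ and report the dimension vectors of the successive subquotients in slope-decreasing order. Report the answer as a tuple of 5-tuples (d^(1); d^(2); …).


Via rank(M_{q-1}∘⋯∘M_p): M ≅ I[1,2], I[3,3], I[3,5]^2, I[5,5]^2.
μ_θ-semistable layers: μ^(1)=61; μ^(2)=6; μ^(3)=-16; μ^(4)=-38

((1, 1, 0, 0, 0); (0, 0, 0, 0, 4); (0, 0, 0, 2, 0); (0, 0, 3, 0, 0))


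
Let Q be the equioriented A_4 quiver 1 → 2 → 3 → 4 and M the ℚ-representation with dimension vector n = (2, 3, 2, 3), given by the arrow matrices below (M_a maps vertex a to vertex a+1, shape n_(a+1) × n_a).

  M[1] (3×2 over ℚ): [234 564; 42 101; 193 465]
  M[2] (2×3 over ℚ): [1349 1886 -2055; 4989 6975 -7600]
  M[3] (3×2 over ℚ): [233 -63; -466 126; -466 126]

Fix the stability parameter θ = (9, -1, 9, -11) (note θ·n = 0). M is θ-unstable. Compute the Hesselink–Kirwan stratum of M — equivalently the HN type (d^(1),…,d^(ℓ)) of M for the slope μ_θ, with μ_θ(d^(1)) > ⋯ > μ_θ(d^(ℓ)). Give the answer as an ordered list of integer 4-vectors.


Interval decomposition of M: I[1,3], I[1,4], I[2,2], I[4,4]^2.
HN type (ℓ=5): μ^(1)=9; μ^(2)=4; μ^(3)=3/2; μ^(4)=-1; μ^(5)=-11

((0, 0, 1, 0); (1, 1, 0, 0); (1, 1, 1, 1); (0, 1, 0, 0); (0, 0, 0, 2))


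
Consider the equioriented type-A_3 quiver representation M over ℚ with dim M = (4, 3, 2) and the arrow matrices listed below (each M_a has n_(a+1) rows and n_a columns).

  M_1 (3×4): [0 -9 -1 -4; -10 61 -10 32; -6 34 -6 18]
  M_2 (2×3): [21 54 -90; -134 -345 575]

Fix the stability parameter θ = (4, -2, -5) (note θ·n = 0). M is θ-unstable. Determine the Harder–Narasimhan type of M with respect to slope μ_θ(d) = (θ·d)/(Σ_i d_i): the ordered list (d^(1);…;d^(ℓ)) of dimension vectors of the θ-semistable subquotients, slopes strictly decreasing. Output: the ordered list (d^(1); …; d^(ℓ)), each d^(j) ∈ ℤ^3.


Barcode: M ≅ I[1,1], I[1,2], I[1,3]^2. HN layers by μ_θ (3 steps, strictly decreasing):
  μ^(1)=4; μ^(2)=1; μ^(3)=-1

((1, 0, 0); (1, 1, 0); (2, 2, 2))


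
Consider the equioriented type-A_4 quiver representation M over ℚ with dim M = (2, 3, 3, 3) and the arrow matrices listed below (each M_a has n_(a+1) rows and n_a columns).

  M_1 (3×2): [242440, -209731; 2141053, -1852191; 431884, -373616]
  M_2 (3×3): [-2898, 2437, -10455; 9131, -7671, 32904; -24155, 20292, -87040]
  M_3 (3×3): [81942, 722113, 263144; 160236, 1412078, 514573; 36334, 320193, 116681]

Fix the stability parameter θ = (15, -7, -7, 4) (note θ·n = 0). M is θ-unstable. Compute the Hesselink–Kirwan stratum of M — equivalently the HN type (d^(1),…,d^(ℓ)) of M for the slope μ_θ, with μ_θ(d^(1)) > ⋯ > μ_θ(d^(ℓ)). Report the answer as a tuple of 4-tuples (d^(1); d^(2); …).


Via rank(M_{q-1}∘⋯∘M_p): M ≅ I[1,4]^2, I[2,3], I[4,4].
μ_θ-semistable layers: μ^(1)=4; μ^(2)=1/3; μ^(3)=-7

((0, 0, 0, 3); (2, 2, 2, 0); (0, 1, 1, 0))


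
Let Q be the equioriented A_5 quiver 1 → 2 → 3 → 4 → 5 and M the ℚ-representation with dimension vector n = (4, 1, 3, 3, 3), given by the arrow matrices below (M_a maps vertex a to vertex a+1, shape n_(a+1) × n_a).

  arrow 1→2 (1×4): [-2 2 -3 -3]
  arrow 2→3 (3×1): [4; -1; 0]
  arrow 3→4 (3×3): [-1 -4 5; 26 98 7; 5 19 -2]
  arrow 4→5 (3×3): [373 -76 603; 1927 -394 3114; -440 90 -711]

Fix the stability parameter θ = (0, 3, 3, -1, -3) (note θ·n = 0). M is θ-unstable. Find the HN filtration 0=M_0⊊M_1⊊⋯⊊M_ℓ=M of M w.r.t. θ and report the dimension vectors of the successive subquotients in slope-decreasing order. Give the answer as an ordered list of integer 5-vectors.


Interval decomposition of M: I[1,1]^3, I[1,5], I[3,4], I[3,5], I[5,5].
HN type (ℓ=5): μ^(1)=1; μ^(2)=1/2; μ^(3)=0; μ^(4)=-1/3; μ^(5)=-3

((0, 0, 1, 1, 0); (0, 1, 1, 1, 1); (4, 0, 0, 0, 0); (0, 0, 1, 1, 1); (0, 0, 0, 0, 1))


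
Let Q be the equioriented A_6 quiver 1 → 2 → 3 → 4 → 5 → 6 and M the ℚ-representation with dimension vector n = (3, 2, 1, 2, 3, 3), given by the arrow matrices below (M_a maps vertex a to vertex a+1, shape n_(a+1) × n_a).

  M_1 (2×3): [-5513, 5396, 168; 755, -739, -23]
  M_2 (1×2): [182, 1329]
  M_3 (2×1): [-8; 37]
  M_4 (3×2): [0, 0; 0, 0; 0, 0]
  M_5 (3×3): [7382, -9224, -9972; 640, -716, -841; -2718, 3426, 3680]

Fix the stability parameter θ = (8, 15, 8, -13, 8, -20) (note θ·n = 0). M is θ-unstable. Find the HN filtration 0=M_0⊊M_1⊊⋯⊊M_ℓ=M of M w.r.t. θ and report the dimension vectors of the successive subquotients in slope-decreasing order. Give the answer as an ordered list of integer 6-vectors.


Via rank(M_{q-1}∘⋯∘M_p): M ≅ I[1,1], I[1,2], I[1,4], I[4,4], I[5,6]^3.
μ_θ-semistable layers: μ^(1)=15; μ^(2)=8; μ^(3)=9/2; μ^(4)=-6; μ^(5)=-13

((0, 1, 0, 0, 0, 0); (2, 0, 0, 0, 0, 0); (1, 1, 1, 1, 0, 0); (0, 0, 0, 0, 3, 3); (0, 0, 0, 1, 0, 0))


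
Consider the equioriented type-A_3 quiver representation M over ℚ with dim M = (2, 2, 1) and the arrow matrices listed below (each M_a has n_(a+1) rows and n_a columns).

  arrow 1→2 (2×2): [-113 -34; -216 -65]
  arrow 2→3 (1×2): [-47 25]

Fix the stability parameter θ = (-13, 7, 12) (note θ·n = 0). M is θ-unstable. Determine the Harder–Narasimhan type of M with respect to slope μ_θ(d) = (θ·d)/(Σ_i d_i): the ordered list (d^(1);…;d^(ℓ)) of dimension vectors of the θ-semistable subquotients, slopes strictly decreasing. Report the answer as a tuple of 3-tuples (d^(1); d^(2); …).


Via rank(M_{q-1}∘⋯∘M_p): M ≅ I[1,2], I[1,3].
μ_θ-semistable layers: μ^(1)=12; μ^(2)=7; μ^(3)=-13

((0, 0, 1); (0, 2, 0); (2, 0, 0))


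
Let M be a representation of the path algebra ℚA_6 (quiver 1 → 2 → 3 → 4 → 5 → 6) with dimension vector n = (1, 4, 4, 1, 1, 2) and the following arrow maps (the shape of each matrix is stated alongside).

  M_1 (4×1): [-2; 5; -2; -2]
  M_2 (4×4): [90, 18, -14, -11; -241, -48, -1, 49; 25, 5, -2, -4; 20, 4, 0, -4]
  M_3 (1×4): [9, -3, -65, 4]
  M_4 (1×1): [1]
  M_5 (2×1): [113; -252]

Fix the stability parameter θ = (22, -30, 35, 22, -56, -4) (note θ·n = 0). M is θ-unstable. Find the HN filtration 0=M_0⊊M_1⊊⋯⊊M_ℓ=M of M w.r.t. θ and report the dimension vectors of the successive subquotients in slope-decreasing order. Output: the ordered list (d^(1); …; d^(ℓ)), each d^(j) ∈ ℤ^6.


Via rank(M_{q-1}∘⋯∘M_p): M ≅ I[1,6], I[2,2], I[2,3]^2, I[3,3], I[6,6].
μ_θ-semistable layers: μ^(1)=35; μ^(2)=-3/4; μ^(3)=-4; μ^(4)=-30

((0, 0, 3, 0, 0, 0); (0, 0, 1, 1, 1, 1); (1, 1, 0, 0, 0, 1); (0, 3, 0, 0, 0, 0))


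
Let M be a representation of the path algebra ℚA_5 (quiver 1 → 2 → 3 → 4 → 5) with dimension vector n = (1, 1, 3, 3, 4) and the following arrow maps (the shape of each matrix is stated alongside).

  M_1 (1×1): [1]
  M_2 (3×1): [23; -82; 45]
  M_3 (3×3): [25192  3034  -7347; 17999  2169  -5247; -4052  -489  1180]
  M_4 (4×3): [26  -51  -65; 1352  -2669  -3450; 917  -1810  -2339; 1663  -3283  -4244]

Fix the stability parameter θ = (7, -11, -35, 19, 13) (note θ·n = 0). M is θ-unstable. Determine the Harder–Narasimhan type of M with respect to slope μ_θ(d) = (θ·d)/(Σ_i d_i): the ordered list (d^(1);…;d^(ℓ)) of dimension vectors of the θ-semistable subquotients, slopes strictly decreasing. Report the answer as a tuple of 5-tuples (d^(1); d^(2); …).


Via rank(M_{q-1}∘⋯∘M_p): M ≅ I[1,5], I[3,5]^2, I[5,5].
μ_θ-semistable layers: μ^(1)=16; μ^(2)=13; μ^(3)=-13; μ^(4)=-35

((0, 0, 0, 3, 3); (0, 0, 0, 0, 1); (1, 1, 1, 0, 0); (0, 0, 2, 0, 0))


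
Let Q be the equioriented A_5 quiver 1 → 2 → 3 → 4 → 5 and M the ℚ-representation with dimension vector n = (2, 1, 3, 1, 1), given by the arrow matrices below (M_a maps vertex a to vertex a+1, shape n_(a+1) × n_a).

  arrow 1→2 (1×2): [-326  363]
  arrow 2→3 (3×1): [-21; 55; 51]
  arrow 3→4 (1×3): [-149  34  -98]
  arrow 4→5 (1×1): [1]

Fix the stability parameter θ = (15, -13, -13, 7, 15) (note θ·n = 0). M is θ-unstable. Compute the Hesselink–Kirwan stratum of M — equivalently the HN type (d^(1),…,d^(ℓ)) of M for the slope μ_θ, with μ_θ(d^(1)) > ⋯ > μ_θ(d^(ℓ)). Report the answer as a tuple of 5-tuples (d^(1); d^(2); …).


Barcode: M ≅ I[1,1], I[1,5], I[3,3]^2. HN layers by μ_θ (4 steps, strictly decreasing):
  μ^(1)=15; μ^(2)=7; μ^(3)=-11/3; μ^(4)=-13

((1, 0, 0, 0, 1); (0, 0, 0, 1, 0); (1, 1, 1, 0, 0); (0, 0, 2, 0, 0))


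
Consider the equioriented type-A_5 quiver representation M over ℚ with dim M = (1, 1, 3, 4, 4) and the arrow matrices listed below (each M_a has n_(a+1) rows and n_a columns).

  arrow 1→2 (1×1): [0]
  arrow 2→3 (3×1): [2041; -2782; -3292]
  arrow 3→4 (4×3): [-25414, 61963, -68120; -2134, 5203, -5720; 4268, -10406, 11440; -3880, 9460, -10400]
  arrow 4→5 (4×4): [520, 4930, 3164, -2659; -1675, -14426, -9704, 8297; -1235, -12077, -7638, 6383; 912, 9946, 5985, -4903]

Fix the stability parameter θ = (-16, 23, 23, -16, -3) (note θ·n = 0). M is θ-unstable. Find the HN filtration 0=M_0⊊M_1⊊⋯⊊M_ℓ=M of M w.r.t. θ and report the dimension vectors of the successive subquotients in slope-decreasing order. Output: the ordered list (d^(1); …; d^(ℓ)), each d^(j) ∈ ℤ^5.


Interval decomposition of M: I[1,1], I[2,3], I[3,3], I[3,5], I[4,5]^3.
HN type (ℓ=4): μ^(1)=23; μ^(2)=4/3; μ^(3)=-3; μ^(4)=-16

((0, 1, 2, 0, 0); (0, 0, 1, 1, 1); (0, 0, 0, 0, 3); (1, 0, 0, 3, 0))


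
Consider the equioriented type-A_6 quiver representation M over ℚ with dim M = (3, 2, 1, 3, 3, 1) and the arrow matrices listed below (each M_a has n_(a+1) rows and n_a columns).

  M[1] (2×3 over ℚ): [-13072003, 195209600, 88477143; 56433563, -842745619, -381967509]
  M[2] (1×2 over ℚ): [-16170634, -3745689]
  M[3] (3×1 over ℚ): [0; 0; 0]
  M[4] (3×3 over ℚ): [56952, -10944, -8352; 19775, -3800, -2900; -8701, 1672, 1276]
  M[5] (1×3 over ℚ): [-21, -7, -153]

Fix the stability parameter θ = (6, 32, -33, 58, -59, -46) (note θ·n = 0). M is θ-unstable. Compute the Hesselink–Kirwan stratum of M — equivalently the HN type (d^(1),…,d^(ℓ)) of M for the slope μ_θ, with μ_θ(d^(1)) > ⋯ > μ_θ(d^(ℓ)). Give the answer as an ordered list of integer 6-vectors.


Barcode: M ≅ I[1,1], I[1,2], I[1,3], I[4,4]^2, I[4,6], I[5,5]^2. HN layers by μ_θ (6 steps, strictly decreasing):
  μ^(1)=58; μ^(2)=32; μ^(3)=6; μ^(4)=5/3; μ^(5)=-47/3; μ^(6)=-59

((0, 0, 0, 2, 0, 0); (0, 1, 0, 0, 0, 0); (2, 0, 0, 0, 0, 0); (1, 1, 1, 0, 0, 0); (0, 0, 0, 1, 1, 1); (0, 0, 0, 0, 2, 0))


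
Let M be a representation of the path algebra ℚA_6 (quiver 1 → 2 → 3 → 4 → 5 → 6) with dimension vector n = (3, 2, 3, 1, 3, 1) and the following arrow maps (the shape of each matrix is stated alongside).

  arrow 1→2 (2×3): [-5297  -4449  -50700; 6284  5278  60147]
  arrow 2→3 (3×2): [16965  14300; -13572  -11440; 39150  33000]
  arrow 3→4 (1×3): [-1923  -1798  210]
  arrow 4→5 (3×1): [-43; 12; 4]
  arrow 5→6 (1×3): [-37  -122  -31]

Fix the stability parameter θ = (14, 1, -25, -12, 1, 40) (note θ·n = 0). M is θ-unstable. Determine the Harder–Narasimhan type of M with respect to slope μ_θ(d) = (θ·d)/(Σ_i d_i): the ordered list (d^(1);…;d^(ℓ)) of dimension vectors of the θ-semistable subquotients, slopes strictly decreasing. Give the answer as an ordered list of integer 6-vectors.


Barcode: M ≅ I[1,1], I[1,2], I[1,6], I[3,3]^2, I[5,5]^2. HN layers by μ_θ (6 steps, strictly decreasing):
  μ^(1)=40; μ^(2)=14; μ^(3)=15/2; μ^(4)=1; μ^(5)=-11/2; μ^(6)=-25

((0, 0, 0, 0, 0, 1); (1, 0, 0, 0, 0, 0); (1, 1, 0, 0, 0, 0); (0, 0, 0, 0, 3, 0); (1, 1, 1, 1, 0, 0); (0, 0, 2, 0, 0, 0))


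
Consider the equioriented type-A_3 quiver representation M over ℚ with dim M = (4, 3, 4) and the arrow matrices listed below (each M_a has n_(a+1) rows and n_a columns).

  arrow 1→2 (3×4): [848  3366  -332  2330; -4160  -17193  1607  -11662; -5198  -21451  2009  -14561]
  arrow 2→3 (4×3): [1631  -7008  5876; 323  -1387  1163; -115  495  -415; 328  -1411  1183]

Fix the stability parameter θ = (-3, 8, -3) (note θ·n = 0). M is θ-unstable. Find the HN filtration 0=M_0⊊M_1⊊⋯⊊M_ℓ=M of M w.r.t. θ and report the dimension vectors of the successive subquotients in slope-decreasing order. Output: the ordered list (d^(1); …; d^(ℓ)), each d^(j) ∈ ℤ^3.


Via rank(M_{q-1}∘⋯∘M_p): M ≅ I[1,1], I[1,2], I[1,3]^2, I[3,3]^2.
μ_θ-semistable layers: μ^(1)=8; μ^(2)=5/2; μ^(3)=-3

((0, 1, 0); (0, 2, 2); (4, 0, 2))


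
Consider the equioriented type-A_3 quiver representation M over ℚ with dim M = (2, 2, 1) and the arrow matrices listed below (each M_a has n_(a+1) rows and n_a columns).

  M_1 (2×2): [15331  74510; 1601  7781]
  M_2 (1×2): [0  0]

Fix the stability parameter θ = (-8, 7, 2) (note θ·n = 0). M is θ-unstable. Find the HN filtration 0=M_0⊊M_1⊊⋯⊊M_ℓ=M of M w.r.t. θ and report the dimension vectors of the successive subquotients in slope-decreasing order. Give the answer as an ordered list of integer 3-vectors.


Barcode: M ≅ I[1,2]^2, I[3,3]. HN layers by μ_θ (3 steps, strictly decreasing):
  μ^(1)=7; μ^(2)=2; μ^(3)=-8

((0, 2, 0); (0, 0, 1); (2, 0, 0))


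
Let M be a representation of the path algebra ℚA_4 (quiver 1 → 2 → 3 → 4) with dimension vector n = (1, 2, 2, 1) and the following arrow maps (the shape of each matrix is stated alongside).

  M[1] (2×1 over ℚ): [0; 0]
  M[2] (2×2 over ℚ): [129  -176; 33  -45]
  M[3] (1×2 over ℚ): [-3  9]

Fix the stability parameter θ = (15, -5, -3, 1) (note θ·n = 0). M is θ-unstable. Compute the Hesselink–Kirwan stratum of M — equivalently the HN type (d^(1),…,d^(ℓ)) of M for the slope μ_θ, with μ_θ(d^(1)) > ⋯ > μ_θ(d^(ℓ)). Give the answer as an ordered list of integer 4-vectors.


Interval decomposition of M: I[1,1], I[2,3], I[2,4].
HN type (ℓ=4): μ^(1)=15; μ^(2)=1; μ^(3)=-3; μ^(4)=-5

((1, 0, 0, 0); (0, 0, 0, 1); (0, 0, 2, 0); (0, 2, 0, 0))


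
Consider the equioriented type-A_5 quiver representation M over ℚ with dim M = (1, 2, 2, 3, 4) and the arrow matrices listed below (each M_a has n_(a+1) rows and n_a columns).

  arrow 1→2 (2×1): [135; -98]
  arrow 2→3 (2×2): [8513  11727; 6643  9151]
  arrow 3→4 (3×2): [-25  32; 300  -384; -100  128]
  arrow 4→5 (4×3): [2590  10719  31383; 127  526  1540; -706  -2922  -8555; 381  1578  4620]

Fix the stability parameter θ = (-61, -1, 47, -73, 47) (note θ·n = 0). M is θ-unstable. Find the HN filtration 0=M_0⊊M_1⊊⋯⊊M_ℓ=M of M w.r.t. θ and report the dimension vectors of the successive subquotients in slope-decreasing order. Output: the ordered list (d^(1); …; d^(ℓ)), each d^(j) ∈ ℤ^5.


Via rank(M_{q-1}∘⋯∘M_p): M ≅ I[1,5], I[2,3], I[4,5]^2, I[5,5].
μ_θ-semistable layers: μ^(1)=47; μ^(2)=-1; μ^(3)=-9; μ^(4)=-61; μ^(5)=-73

((0, 0, 1, 0, 4); (0, 1, 0, 0, 0); (0, 1, 1, 1, 0); (1, 0, 0, 0, 0); (0, 0, 0, 2, 0))


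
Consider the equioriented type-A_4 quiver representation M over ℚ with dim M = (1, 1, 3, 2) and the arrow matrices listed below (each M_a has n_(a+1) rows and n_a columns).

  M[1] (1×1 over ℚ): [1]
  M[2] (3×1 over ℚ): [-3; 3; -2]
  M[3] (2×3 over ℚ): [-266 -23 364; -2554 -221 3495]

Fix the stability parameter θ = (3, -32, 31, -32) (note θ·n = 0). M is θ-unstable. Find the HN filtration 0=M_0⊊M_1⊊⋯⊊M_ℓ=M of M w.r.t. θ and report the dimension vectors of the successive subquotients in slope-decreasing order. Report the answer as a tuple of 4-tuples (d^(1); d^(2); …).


Via rank(M_{q-1}∘⋯∘M_p): M ≅ I[1,4], I[3,3], I[3,4].
μ_θ-semistable layers: μ^(1)=31; μ^(2)=-1/2; μ^(3)=-29/2

((0, 0, 1, 0); (0, 0, 2, 2); (1, 1, 0, 0))


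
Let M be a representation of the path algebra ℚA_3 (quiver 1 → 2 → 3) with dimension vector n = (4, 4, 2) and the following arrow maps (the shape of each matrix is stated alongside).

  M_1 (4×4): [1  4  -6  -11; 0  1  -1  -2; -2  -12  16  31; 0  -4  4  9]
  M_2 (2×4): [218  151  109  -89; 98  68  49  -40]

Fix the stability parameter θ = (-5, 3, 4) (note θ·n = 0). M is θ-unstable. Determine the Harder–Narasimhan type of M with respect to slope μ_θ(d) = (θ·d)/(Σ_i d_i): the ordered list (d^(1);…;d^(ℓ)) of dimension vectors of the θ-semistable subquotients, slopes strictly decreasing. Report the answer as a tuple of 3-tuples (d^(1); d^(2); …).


Via rank(M_{q-1}∘⋯∘M_p): M ≅ I[1,1], I[1,2], I[1,3]^2, I[2,2].
μ_θ-semistable layers: μ^(1)=4; μ^(2)=3; μ^(3)=-5

((0, 0, 2); (0, 4, 0); (4, 0, 0))


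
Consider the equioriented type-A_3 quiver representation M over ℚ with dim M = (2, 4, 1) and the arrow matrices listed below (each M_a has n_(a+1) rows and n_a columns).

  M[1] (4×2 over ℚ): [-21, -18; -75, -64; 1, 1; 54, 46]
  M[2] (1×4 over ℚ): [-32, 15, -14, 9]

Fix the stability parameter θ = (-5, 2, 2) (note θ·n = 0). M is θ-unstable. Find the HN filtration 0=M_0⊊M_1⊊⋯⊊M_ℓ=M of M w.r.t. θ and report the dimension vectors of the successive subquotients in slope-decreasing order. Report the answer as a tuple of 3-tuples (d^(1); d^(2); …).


Interval decomposition of M: I[1,2], I[1,3], I[2,2]^2.
HN type (ℓ=2): μ^(1)=2; μ^(2)=-5

((0, 4, 1); (2, 0, 0))


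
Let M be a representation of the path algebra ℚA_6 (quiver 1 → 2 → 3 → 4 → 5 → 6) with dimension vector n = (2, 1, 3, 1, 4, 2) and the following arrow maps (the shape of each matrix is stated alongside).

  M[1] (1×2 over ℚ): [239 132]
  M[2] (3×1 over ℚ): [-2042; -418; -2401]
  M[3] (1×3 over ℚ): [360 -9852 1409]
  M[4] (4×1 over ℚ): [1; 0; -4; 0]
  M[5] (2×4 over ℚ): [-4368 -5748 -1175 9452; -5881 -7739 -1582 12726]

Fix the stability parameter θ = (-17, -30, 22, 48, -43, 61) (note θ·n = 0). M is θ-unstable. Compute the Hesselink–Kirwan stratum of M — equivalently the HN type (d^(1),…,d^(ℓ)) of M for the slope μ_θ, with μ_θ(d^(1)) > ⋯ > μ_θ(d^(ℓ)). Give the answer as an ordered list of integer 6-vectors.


Interval decomposition of M: I[1,1], I[1,6], I[3,3]^2, I[5,5]^2, I[5,6].
HN type (ℓ=6): μ^(1)=61; μ^(2)=22; μ^(3)=9; μ^(4)=-17; μ^(5)=-47/2; μ^(6)=-43

((0, 0, 0, 0, 0, 2); (0, 0, 2, 0, 0, 0); (0, 0, 1, 1, 1, 0); (1, 0, 0, 0, 0, 0); (1, 1, 0, 0, 0, 0); (0, 0, 0, 0, 3, 0))


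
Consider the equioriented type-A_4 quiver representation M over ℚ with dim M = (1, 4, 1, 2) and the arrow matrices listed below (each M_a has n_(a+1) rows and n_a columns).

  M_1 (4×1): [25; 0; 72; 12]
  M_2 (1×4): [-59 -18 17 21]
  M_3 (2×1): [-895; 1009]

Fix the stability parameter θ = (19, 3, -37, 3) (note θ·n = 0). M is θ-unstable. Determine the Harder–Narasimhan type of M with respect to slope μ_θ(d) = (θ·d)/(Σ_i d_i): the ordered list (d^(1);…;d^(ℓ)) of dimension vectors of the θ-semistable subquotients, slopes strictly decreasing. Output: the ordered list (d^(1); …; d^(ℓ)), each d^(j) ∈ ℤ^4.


Interval decomposition of M: I[1,4], I[2,2]^3, I[4,4].
HN type (ℓ=2): μ^(1)=3; μ^(2)=-5

((0, 3, 0, 2); (1, 1, 1, 0))


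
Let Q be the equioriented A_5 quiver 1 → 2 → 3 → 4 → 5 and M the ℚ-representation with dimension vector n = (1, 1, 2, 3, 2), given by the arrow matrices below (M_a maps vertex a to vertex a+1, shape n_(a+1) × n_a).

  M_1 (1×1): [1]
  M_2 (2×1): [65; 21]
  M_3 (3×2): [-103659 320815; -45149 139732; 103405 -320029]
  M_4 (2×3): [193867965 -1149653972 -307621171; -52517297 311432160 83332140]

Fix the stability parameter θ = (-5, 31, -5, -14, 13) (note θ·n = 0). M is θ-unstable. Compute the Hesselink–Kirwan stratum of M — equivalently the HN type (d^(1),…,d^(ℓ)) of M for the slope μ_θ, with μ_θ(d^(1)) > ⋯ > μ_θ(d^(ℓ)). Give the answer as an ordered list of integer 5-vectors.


Via rank(M_{q-1}∘⋯∘M_p): M ≅ I[1,4], I[3,5], I[4,5].
μ_θ-semistable layers: μ^(1)=13; μ^(2)=4; μ^(3)=-5; μ^(4)=-19/2; μ^(5)=-14

((0, 0, 0, 0, 2); (0, 1, 1, 1, 0); (1, 0, 0, 0, 0); (0, 0, 1, 1, 0); (0, 0, 0, 1, 0))


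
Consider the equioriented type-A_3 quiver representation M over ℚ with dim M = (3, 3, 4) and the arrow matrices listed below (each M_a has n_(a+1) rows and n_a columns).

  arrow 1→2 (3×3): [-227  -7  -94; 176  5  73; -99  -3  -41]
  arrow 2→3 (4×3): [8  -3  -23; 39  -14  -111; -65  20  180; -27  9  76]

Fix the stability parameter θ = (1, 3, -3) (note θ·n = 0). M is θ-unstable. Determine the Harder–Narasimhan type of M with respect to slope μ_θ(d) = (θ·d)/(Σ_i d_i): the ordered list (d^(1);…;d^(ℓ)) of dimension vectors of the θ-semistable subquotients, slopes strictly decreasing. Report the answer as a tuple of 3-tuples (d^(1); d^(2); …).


Via rank(M_{q-1}∘⋯∘M_p): M ≅ I[1,3]^3, I[3,3].
μ_θ-semistable layers: μ^(1)=1/3; μ^(2)=-3

((3, 3, 3); (0, 0, 1))


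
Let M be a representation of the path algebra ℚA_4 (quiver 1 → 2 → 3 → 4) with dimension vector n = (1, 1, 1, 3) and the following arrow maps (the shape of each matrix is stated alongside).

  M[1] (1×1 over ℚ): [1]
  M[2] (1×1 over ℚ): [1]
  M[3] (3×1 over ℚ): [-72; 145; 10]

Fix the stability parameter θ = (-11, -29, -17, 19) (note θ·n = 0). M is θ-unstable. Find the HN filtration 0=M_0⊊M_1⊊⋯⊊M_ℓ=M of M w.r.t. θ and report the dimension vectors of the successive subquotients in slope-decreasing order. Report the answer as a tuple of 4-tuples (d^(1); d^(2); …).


Barcode: M ≅ I[1,4], I[4,4]^2. HN layers by μ_θ (3 steps, strictly decreasing):
  μ^(1)=19; μ^(2)=-17; μ^(3)=-20

((0, 0, 0, 3); (0, 0, 1, 0); (1, 1, 0, 0))


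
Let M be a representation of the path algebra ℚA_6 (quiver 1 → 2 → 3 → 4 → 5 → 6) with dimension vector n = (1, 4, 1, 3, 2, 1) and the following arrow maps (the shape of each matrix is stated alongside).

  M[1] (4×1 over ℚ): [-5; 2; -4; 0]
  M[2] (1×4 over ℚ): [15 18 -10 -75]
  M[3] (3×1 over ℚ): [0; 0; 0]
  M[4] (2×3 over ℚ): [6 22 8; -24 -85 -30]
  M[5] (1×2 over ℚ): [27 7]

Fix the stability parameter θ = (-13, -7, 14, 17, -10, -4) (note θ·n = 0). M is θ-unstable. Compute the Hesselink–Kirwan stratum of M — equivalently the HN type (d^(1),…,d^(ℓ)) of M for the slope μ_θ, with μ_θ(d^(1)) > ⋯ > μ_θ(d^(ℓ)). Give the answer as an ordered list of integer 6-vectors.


Via rank(M_{q-1}∘⋯∘M_p): M ≅ I[1,3], I[2,2]^3, I[4,4], I[4,5], I[4,6].
μ_θ-semistable layers: μ^(1)=17; μ^(2)=14; μ^(3)=7/2; μ^(4)=1; μ^(5)=-7; μ^(6)=-13

((0, 0, 0, 1, 0, 0); (0, 0, 1, 0, 0, 0); (0, 0, 0, 1, 1, 0); (0, 0, 0, 1, 1, 1); (0, 4, 0, 0, 0, 0); (1, 0, 0, 0, 0, 0))


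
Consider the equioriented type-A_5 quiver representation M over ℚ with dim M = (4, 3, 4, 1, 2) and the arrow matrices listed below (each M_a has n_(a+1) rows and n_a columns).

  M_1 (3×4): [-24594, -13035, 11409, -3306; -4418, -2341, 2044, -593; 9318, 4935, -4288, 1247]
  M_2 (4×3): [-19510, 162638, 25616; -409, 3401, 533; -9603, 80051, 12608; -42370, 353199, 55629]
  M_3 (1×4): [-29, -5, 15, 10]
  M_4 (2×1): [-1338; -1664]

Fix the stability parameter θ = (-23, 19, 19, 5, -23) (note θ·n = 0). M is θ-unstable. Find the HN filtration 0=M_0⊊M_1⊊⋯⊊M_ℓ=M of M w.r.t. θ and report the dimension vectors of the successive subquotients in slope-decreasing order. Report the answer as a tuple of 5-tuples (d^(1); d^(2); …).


Interval decomposition of M: I[1,1]^2, I[1,3], I[1,5], I[2,3], I[3,3], I[5,5].
HN type (ℓ=3): μ^(1)=19; μ^(2)=5; μ^(3)=-23

((0, 2, 3, 0, 0); (0, 1, 1, 1, 1); (4, 0, 0, 0, 1))


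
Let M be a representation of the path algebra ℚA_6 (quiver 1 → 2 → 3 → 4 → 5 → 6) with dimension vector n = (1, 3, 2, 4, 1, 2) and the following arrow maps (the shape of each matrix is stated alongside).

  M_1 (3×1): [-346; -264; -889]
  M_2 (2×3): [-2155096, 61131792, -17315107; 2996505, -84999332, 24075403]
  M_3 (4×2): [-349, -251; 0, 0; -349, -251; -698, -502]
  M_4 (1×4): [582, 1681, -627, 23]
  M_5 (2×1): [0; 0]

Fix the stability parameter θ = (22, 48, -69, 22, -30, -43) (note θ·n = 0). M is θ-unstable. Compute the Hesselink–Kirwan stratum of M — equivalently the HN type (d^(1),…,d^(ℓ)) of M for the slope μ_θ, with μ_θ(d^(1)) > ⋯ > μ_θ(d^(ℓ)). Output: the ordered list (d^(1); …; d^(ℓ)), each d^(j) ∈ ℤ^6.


Via rank(M_{q-1}∘⋯∘M_p): M ≅ I[1,3], I[2,2], I[2,5], I[4,4]^3, I[6,6]^2.
μ_θ-semistable layers: μ^(1)=48; μ^(2)=22; μ^(3)=1/3; μ^(4)=-4; μ^(5)=-21/2; μ^(6)=-43

((0, 1, 0, 0, 0, 0); (0, 0, 0, 3, 0, 0); (1, 1, 1, 0, 0, 0); (0, 0, 0, 1, 1, 0); (0, 1, 1, 0, 0, 0); (0, 0, 0, 0, 0, 2))


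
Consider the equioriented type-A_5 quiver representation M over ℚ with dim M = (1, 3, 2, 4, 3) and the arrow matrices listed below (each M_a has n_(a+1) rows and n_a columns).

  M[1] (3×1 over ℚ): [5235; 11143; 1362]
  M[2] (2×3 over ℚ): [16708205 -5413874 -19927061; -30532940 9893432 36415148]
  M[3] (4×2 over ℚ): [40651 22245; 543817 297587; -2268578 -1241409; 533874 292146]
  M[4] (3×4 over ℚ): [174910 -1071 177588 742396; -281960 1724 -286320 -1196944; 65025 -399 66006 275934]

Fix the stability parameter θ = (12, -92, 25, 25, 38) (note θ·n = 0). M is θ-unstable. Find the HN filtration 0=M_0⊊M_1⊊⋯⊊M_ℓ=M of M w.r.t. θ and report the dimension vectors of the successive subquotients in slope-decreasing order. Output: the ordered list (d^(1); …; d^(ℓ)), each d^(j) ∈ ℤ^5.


Via rank(M_{q-1}∘⋯∘M_p): M ≅ I[1,5], I[2,2]^2, I[3,5], I[4,4]^2, I[5,5].
μ_θ-semistable layers: μ^(1)=38; μ^(2)=25; μ^(3)=-40; μ^(4)=-92

((0, 0, 0, 0, 3); (0, 0, 2, 4, 0); (1, 1, 0, 0, 0); (0, 2, 0, 0, 0))


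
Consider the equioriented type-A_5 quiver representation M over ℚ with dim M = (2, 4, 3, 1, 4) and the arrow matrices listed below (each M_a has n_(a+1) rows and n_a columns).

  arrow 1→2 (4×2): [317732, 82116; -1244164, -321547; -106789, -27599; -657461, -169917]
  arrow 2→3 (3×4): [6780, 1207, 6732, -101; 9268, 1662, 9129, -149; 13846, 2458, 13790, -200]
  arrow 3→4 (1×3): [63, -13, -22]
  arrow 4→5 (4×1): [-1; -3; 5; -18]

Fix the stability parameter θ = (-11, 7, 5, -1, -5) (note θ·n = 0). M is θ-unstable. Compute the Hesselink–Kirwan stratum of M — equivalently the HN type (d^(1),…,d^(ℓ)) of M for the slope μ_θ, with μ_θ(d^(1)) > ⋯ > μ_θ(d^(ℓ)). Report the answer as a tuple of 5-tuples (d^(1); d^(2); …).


Interval decomposition of M: I[1,2], I[1,5], I[2,3]^2, I[5,5]^3.
HN type (ℓ=5): μ^(1)=7; μ^(2)=6; μ^(3)=3/2; μ^(4)=-5; μ^(5)=-11

((0, 1, 0, 0, 0); (0, 2, 2, 0, 0); (0, 1, 1, 1, 1); (0, 0, 0, 0, 3); (2, 0, 0, 0, 0))


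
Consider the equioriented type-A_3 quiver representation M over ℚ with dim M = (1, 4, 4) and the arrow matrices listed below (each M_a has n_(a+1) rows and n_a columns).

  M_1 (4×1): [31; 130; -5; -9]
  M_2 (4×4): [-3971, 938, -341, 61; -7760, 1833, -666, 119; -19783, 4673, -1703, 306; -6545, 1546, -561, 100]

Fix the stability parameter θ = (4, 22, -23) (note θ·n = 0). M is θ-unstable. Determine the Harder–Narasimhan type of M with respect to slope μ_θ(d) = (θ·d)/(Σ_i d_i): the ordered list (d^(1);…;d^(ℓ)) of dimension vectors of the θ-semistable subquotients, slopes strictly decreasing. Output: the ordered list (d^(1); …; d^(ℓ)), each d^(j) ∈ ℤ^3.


Interval decomposition of M: I[1,3], I[2,2], I[2,3]^2, I[3,3].
HN type (ℓ=4): μ^(1)=22; μ^(2)=1; μ^(3)=-1/2; μ^(4)=-23

((0, 1, 0); (1, 1, 1); (0, 2, 2); (0, 0, 1))


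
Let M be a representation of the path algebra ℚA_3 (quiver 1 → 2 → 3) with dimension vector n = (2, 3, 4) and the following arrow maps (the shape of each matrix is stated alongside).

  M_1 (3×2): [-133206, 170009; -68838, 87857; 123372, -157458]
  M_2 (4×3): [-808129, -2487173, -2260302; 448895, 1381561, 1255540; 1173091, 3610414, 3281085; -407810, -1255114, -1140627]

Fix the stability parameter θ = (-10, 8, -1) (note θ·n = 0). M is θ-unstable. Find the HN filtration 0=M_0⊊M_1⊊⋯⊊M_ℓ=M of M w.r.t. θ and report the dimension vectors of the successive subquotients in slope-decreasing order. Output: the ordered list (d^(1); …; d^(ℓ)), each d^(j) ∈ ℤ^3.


Barcode: M ≅ I[1,1], I[1,3], I[2,3]^2, I[3,3]. HN layers by μ_θ (3 steps, strictly decreasing):
  μ^(1)=7/2; μ^(2)=-1; μ^(3)=-10

((0, 3, 3); (0, 0, 1); (2, 0, 0))


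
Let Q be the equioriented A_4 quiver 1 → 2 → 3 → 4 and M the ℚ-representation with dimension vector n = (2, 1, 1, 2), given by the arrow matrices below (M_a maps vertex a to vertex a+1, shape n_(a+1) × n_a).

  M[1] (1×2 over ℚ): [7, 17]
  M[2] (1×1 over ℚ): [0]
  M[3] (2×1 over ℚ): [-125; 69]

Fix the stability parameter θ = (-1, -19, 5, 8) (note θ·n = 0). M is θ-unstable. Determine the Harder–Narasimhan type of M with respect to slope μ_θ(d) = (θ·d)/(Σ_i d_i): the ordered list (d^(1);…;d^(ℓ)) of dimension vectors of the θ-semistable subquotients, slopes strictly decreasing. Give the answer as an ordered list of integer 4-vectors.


Barcode: M ≅ I[1,1], I[1,2], I[3,4], I[4,4]. HN layers by μ_θ (4 steps, strictly decreasing):
  μ^(1)=8; μ^(2)=5; μ^(3)=-1; μ^(4)=-10

((0, 0, 0, 2); (0, 0, 1, 0); (1, 0, 0, 0); (1, 1, 0, 0))


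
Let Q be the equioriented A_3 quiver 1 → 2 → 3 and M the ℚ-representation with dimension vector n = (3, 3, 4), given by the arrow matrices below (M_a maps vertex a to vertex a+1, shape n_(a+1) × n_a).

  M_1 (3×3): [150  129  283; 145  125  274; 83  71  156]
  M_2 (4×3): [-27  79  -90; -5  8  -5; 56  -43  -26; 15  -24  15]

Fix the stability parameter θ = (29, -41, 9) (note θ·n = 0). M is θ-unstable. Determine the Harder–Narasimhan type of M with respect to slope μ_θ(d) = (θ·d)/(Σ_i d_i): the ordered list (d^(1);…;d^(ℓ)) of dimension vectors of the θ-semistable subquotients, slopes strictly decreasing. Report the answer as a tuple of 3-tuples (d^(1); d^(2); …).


Via rank(M_{q-1}∘⋯∘M_p): M ≅ I[1,3]^3, I[3,3].
μ_θ-semistable layers: μ^(1)=9; μ^(2)=-6

((0, 0, 4); (3, 3, 0))


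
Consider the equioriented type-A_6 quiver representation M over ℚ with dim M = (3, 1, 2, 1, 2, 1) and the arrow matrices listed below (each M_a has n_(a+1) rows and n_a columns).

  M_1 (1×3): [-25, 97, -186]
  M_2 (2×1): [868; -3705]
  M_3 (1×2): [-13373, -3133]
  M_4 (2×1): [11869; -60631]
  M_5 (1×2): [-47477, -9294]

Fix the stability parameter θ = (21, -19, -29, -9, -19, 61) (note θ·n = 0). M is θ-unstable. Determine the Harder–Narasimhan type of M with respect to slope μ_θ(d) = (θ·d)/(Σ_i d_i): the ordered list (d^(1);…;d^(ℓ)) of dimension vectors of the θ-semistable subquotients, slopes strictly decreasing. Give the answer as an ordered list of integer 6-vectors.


Interval decomposition of M: I[1,1]^2, I[1,6], I[3,3], I[5,5].
HN type (ℓ=5): μ^(1)=61; μ^(2)=21; μ^(3)=-11; μ^(4)=-19; μ^(5)=-29

((0, 0, 0, 0, 0, 1); (2, 0, 0, 0, 0, 0); (1, 1, 1, 1, 1, 0); (0, 0, 0, 0, 1, 0); (0, 0, 1, 0, 0, 0))


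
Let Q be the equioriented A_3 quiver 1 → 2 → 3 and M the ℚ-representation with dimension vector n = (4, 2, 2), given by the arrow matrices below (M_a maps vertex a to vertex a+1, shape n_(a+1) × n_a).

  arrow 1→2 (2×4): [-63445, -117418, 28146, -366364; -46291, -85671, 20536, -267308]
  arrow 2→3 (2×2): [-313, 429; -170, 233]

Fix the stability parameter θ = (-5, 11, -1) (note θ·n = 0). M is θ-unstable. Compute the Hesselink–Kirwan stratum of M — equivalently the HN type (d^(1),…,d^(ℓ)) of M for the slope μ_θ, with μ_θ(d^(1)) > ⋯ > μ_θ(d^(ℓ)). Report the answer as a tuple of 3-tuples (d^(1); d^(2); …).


Interval decomposition of M: I[1,1]^2, I[1,3]^2.
HN type (ℓ=2): μ^(1)=5; μ^(2)=-5

((0, 2, 2); (4, 0, 0))


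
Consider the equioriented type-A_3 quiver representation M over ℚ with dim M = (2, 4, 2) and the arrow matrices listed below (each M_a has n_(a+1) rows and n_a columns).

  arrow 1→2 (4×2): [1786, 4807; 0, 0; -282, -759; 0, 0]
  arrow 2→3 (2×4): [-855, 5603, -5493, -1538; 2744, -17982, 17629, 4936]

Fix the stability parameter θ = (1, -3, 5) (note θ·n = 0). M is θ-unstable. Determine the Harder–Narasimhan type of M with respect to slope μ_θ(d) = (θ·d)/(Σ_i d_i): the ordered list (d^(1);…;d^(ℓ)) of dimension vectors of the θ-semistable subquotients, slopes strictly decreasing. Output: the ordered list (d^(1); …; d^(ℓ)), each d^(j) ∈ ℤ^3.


Barcode: M ≅ I[1,1], I[1,3], I[2,2]^2, I[2,3]. HN layers by μ_θ (4 steps, strictly decreasing):
  μ^(1)=5; μ^(2)=1; μ^(3)=-1; μ^(4)=-3

((0, 0, 2); (1, 0, 0); (1, 1, 0); (0, 3, 0))


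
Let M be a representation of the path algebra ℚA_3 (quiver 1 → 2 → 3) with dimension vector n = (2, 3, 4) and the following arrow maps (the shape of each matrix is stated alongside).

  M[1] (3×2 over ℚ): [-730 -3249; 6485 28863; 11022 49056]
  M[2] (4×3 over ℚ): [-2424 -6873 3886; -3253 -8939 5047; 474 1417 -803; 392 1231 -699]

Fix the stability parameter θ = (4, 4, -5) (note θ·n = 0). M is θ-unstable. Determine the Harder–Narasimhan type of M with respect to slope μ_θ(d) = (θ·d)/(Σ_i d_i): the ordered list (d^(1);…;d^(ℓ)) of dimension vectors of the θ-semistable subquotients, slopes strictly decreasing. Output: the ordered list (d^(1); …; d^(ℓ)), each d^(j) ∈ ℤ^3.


Interval decomposition of M: I[1,3]^2, I[2,3], I[3,3].
HN type (ℓ=3): μ^(1)=1; μ^(2)=-1/2; μ^(3)=-5

((2, 2, 2); (0, 1, 1); (0, 0, 1))
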